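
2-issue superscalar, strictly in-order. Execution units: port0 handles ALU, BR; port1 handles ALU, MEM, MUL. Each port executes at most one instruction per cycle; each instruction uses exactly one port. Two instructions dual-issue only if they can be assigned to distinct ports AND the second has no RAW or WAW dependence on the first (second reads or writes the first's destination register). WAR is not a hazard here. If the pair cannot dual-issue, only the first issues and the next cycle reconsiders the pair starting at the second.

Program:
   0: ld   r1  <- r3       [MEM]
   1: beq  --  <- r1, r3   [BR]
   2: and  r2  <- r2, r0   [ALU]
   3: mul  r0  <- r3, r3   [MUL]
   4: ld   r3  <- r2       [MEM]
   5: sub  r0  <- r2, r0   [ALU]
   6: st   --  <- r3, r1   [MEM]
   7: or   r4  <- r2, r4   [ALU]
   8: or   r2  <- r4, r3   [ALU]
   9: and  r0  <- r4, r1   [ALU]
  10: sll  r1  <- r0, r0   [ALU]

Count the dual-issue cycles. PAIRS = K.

PAIRS = 4

c0: i0 ld.MEM  RAW r1
c1: i1,i2 beq.BR and.ALU  dual
c2: i3 mul.MUL  no-port MUL/MEM
c3: i4,i5 ld.MEM sub.ALU  dual
c4: i6,i7 st.MEM or.ALU  dual
c5: i8,i9 or.ALU and.ALU  dual
c6: i10 sll.ALU  tail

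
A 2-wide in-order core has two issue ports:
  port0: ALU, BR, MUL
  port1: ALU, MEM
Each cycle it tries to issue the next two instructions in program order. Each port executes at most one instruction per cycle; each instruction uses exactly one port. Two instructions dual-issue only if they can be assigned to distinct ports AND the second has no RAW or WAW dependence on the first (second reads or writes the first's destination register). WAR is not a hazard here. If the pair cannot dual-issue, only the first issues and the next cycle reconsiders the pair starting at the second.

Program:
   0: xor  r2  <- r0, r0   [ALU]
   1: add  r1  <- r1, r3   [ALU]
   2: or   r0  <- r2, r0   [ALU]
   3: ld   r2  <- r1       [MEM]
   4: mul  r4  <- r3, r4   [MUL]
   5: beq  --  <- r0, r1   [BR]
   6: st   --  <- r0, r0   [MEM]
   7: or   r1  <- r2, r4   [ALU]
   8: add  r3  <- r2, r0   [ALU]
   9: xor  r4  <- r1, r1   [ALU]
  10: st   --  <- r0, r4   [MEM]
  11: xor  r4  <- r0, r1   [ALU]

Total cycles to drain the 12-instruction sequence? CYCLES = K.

CYCLES = 7

#0 head=0: xor.ALU/add.ALU i0&i1 dual
#1 head=2: or.ALU/ld.MEM i2&i3 dual
#2 head=4: mul.MUL i4 no-port MUL/BR
#3 head=5: beq.BR/st.MEM i5&i6 dual
#4 head=7: or.ALU/add.ALU i7&i8 dual
#5 head=9: xor.ALU i9 RAW r4
#6 head=10: st.MEM/xor.ALU i10&i11 dual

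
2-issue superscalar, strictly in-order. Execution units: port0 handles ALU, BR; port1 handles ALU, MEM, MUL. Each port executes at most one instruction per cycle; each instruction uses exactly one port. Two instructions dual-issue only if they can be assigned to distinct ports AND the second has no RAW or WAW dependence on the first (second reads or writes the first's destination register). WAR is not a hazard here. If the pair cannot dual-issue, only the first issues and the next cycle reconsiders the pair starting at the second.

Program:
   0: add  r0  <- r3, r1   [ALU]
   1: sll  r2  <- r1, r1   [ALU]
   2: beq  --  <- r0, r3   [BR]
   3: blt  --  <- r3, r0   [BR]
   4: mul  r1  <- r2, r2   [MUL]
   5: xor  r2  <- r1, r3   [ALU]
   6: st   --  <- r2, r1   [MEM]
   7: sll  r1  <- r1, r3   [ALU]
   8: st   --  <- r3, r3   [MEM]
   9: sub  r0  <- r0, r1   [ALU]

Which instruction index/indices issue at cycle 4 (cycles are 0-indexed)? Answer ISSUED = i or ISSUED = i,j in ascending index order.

ISSUED = 6,7

c0: i0+i1 add.ALU+sll.ALU  dual
c1: i2 beq.BR  no-port BR/BR
c2: i3+i4 blt.BR+mul.MUL  dual
c3: i5 xor.ALU  RAW r2
c4: i6+i7 st.MEM+sll.ALU  dual
c5: i8+i9 st.MEM+sub.ALU  dual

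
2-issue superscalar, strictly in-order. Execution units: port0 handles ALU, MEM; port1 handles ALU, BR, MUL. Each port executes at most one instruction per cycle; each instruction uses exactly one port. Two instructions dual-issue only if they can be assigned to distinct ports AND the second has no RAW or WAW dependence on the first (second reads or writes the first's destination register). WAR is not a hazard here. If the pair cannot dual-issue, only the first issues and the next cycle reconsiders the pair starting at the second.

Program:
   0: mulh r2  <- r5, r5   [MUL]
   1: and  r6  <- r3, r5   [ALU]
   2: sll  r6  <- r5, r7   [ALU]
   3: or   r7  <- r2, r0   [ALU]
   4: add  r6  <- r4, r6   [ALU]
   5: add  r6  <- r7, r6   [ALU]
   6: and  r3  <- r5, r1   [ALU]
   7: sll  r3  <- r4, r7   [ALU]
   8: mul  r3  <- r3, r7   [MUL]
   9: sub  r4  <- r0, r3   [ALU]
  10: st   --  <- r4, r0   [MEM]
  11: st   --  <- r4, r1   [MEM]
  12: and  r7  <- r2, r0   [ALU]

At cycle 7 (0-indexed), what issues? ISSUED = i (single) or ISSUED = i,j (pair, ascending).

ISSUED = 10

[0] i0+i1  mulh+and  -- pair
[1] i2+i3  sll+or  -- pair
[2] i4  add  -- RAW+WAW r6
[3] i5+i6  add+and  -- pair
[4] i7  sll  -- RAW+WAW r3
[5] i8  mul  -- RAW r3
[6] i9  sub  -- RAW r4
[7] i10  st  -- no-port MEM/MEM
[8] i11+i12  st+and  -- pair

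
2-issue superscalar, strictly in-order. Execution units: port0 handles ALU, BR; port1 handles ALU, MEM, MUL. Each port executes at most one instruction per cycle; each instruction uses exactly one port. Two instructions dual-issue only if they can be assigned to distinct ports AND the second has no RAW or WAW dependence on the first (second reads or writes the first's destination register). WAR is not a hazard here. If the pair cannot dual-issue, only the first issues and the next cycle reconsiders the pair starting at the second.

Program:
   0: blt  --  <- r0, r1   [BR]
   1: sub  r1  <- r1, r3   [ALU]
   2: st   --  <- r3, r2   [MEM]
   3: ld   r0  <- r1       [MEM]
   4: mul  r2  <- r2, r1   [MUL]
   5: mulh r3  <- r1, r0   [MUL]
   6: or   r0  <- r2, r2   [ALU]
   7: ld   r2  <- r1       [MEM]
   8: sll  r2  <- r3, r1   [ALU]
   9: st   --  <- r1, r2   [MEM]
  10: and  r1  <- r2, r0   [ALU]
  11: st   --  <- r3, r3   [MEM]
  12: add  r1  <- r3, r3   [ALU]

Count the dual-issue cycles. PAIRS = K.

PAIRS = 4

0. blt.BR+sub.ALU @i0/i1  | dual
1. st.MEM @i2  | no-port MEM/MEM
2. ld.MEM @i3  | no-port MEM/MUL
3. mul.MUL @i4  | no-port MUL/MUL
4. mulh.MUL+or.ALU @i5/i6  | dual
5. ld.MEM @i7  | WAW r2
6. sll.ALU @i8  | RAW r2
7. st.MEM+and.ALU @i9/i10  | dual
8. st.MEM+add.ALU @i11/i12  | dual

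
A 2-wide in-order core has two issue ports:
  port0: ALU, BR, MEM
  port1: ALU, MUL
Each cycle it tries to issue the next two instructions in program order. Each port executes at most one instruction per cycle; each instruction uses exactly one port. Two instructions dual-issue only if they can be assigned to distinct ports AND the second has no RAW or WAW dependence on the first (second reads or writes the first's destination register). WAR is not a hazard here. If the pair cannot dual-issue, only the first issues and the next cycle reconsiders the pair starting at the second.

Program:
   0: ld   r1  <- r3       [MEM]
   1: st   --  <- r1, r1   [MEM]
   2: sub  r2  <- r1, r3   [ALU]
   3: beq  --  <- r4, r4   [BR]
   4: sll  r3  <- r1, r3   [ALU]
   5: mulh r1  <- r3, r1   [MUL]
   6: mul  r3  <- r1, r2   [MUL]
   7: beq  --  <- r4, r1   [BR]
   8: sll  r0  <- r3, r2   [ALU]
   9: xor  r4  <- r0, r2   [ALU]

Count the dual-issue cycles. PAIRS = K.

PAIRS = 3

[0] i0  ld.MEM  -- no-port MEM/MEM
[1] i1/i2  st.MEM+sub.ALU  -- dual
[2] i3/i4  beq.BR+sll.ALU  -- dual
[3] i5  mulh.MUL  -- no-port MUL/MUL
[4] i6/i7  mul.MUL+beq.BR  -- dual
[5] i8  sll.ALU  -- RAW r0
[6] i9  xor.ALU  -- tail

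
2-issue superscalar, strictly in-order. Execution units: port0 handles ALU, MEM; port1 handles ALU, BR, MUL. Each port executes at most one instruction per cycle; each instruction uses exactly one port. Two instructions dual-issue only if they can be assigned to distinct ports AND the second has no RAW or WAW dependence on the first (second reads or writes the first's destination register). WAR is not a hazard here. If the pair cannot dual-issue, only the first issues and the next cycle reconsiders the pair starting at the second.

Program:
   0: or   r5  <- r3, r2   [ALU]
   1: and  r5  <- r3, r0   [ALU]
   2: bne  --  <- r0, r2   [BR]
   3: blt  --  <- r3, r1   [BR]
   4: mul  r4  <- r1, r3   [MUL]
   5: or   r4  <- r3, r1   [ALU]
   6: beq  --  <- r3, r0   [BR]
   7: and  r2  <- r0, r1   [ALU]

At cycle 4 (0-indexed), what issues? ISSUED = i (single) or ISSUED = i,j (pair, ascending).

#0 head=0: or i0 WAW r5
#1 head=1: and;bne i1&i2 pair
#2 head=3: blt i3 no-port BR/MUL
#3 head=4: mul i4 WAW r4
#4 head=5: or;beq i5&i6 pair
#5 head=7: and i7 tail

ISSUED = 5,6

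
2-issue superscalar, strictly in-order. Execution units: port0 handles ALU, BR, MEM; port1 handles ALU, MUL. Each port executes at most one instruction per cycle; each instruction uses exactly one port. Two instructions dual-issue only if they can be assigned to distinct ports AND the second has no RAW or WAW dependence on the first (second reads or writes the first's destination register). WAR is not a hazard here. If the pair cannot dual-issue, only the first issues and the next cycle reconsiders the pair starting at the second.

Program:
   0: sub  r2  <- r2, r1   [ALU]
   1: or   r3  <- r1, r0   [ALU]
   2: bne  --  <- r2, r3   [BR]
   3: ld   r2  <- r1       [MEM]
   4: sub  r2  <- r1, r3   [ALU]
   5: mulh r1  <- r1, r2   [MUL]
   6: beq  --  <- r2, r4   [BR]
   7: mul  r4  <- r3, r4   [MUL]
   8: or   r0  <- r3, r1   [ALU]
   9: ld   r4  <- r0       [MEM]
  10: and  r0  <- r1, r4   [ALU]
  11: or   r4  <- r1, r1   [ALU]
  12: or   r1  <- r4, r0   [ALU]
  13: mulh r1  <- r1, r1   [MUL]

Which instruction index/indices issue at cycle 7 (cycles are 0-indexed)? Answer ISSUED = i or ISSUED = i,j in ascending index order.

ISSUED = 10,11

c0: i0/i1 sub.ALU or.ALU  pair
c1: i2 bne.BR  no-port BR/MEM
c2: i3 ld.MEM  WAW r2
c3: i4 sub.ALU  RAW r2
c4: i5/i6 mulh.MUL beq.BR  pair
c5: i7/i8 mul.MUL or.ALU  pair
c6: i9 ld.MEM  RAW r4
c7: i10/i11 and.ALU or.ALU  pair
c8: i12 or.ALU  RAW+WAW r1
c9: i13 mulh.MUL  tail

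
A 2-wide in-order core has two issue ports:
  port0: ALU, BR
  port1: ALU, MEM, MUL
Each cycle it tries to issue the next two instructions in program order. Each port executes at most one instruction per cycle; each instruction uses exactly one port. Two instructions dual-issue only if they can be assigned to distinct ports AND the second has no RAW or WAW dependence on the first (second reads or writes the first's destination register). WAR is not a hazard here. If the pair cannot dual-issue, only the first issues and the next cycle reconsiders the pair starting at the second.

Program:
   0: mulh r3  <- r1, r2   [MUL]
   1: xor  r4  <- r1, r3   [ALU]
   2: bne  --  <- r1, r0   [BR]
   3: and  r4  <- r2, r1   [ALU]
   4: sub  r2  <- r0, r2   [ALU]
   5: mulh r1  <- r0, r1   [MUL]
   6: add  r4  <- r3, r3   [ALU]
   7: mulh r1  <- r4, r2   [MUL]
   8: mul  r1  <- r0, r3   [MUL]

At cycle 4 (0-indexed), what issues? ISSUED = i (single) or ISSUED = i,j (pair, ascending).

ISSUED = 7

c0: i0 mulh.MUL  RAW r3
c1: i1/i2 xor.ALU/bne.BR  pair
c2: i3/i4 and.ALU/sub.ALU  pair
c3: i5/i6 mulh.MUL/add.ALU  pair
c4: i7 mulh.MUL  no-port MUL/MUL
c5: i8 mul.MUL  tail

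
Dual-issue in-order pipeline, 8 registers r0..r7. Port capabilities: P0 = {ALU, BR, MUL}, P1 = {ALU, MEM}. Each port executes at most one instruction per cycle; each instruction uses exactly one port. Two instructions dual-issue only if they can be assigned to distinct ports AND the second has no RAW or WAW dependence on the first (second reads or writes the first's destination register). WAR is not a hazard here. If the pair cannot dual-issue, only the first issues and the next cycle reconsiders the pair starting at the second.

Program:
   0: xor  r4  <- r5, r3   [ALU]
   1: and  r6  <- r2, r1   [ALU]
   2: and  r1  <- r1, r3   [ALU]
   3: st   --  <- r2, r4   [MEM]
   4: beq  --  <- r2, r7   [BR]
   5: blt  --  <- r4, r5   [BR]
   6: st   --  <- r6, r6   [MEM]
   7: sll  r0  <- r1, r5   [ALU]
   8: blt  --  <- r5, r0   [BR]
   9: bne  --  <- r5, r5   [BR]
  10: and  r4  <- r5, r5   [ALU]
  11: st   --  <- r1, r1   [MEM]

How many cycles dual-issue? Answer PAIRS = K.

PAIRS = 4

c0: i0,i1 xor.ALU/and.ALU  2-wide
c1: i2,i3 and.ALU/st.MEM  2-wide
c2: i4 beq.BR  no-port BR/BR
c3: i5,i6 blt.BR/st.MEM  2-wide
c4: i7 sll.ALU  RAW r0
c5: i8 blt.BR  no-port BR/BR
c6: i9,i10 bne.BR/and.ALU  2-wide
c7: i11 st.MEM  tail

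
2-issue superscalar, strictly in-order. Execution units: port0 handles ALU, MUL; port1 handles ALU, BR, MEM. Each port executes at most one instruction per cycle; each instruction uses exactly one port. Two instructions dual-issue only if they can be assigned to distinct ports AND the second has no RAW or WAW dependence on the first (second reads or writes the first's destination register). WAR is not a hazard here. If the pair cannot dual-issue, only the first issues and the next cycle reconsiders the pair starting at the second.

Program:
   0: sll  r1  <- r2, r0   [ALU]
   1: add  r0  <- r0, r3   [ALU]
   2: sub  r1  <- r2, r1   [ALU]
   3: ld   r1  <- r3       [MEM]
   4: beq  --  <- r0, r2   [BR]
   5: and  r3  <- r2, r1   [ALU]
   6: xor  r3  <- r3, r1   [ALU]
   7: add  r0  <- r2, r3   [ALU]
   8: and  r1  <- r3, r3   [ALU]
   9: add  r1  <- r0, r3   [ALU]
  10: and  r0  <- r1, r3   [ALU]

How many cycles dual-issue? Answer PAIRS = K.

PAIRS = 3

t=0 i0&i1:sll.ALU/add.ALU ; dual
t=1 i2:sub.ALU ; WAW r1
t=2 i3:ld.MEM ; no-port MEM/BR
t=3 i4&i5:beq.BR/and.ALU ; dual
t=4 i6:xor.ALU ; RAW r3
t=5 i7&i8:add.ALU/and.ALU ; dual
t=6 i9:add.ALU ; RAW r1
t=7 i10:and.ALU ; tail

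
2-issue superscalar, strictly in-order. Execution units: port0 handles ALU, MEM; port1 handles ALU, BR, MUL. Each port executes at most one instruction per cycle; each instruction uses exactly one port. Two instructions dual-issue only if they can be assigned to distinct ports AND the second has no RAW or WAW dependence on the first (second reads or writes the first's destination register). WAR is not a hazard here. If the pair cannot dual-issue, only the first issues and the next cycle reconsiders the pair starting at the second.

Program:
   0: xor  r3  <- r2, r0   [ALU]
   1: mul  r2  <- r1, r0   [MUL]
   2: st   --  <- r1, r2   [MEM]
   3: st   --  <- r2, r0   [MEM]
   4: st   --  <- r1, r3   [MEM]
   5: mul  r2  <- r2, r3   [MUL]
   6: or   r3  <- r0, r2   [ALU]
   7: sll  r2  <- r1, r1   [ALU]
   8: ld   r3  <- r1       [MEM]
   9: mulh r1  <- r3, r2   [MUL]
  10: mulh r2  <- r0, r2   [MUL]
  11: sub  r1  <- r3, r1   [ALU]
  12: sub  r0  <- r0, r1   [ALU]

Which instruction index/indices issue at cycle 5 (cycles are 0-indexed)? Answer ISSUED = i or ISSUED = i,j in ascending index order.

0. xor.ALU+mul.MUL @i0+i1  | dual
1. st.MEM @i2  | no-port MEM/MEM
2. st.MEM @i3  | no-port MEM/MEM
3. st.MEM+mul.MUL @i4+i5  | dual
4. or.ALU+sll.ALU @i6+i7  | dual
5. ld.MEM @i8  | RAW r3
6. mulh.MUL @i9  | no-port MUL/MUL
7. mulh.MUL+sub.ALU @i10+i11  | dual
8. sub.ALU @i12  | tail

ISSUED = 8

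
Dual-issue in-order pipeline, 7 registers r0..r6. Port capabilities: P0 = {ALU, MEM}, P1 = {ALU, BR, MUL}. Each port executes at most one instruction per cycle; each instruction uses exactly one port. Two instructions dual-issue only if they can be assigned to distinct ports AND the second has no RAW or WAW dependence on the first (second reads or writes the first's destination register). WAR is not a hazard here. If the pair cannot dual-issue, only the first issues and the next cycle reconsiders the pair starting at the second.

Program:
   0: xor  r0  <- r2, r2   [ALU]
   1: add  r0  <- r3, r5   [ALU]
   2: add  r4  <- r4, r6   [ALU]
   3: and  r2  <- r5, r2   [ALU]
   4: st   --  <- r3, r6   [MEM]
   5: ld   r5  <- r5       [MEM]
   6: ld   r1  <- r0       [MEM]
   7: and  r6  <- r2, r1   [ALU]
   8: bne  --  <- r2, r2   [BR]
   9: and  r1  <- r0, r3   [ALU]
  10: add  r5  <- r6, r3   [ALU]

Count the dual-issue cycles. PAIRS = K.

0. xor.ALU @i0  | WAW r0
1. add.ALU add.ALU @i1,i2  | dual
2. and.ALU st.MEM @i3,i4  | dual
3. ld.MEM @i5  | no-port MEM/MEM
4. ld.MEM @i6  | RAW r1
5. and.ALU bne.BR @i7,i8  | dual
6. and.ALU add.ALU @i9,i10  | dual

PAIRS = 4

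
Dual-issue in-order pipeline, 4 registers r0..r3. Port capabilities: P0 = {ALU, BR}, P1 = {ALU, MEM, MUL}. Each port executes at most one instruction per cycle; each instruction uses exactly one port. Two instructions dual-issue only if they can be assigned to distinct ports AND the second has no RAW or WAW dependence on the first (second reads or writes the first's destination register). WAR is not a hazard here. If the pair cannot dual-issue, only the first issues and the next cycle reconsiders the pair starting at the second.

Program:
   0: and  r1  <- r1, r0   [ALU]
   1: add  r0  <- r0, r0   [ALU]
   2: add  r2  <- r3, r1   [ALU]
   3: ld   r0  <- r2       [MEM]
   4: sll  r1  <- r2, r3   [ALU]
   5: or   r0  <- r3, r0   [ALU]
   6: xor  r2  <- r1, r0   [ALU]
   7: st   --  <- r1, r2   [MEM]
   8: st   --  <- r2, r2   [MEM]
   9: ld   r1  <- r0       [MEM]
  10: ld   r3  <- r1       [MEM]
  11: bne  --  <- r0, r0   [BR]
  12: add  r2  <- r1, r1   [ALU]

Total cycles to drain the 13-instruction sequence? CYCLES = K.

#0 head=0: and.ALU add.ALU i0,i1 pair
#1 head=2: add.ALU i2 RAW r2
#2 head=3: ld.MEM sll.ALU i3,i4 pair
#3 head=5: or.ALU i5 RAW r0
#4 head=6: xor.ALU i6 RAW r2
#5 head=7: st.MEM i7 no-port MEM/MEM
#6 head=8: st.MEM i8 no-port MEM/MEM
#7 head=9: ld.MEM i9 no-port MEM/MEM
#8 head=10: ld.MEM bne.BR i10,i11 pair
#9 head=12: add.ALU i12 tail

CYCLES = 10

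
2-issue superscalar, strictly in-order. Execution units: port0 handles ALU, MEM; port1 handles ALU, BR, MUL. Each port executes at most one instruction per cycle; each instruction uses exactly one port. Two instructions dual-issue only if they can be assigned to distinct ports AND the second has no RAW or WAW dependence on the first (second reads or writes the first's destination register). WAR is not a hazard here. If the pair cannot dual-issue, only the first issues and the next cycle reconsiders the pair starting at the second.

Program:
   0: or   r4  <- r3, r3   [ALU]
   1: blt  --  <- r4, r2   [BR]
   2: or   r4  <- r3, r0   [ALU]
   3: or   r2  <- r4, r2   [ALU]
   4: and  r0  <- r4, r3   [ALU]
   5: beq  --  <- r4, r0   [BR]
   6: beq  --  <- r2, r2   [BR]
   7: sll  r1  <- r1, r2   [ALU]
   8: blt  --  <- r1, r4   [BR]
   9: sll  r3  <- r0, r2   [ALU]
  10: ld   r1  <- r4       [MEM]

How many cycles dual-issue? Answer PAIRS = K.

PAIRS = 4

t=0 i0:or.ALU ; RAW r4
t=1 i1,i2:blt.BR or.ALU ; 2-wide
t=2 i3,i4:or.ALU and.ALU ; 2-wide
t=3 i5:beq.BR ; no-port BR/BR
t=4 i6,i7:beq.BR sll.ALU ; 2-wide
t=5 i8,i9:blt.BR sll.ALU ; 2-wide
t=6 i10:ld.MEM ; tail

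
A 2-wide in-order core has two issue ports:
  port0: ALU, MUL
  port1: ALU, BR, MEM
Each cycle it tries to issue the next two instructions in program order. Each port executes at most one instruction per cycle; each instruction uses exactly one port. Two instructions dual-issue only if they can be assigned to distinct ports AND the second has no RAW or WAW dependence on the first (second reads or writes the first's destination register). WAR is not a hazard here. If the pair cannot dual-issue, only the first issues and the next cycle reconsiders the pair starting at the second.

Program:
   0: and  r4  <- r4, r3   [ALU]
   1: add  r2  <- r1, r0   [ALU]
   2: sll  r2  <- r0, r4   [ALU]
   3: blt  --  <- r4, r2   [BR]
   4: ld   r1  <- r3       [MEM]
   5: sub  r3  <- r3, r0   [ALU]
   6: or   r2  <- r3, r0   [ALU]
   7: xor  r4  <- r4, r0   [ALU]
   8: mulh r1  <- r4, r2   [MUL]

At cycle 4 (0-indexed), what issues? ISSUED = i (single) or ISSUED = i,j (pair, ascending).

[0] i0+i1  and;add  -- pair
[1] i2  sll  -- RAW r2
[2] i3  blt  -- no-port BR/MEM
[3] i4+i5  ld;sub  -- pair
[4] i6+i7  or;xor  -- pair
[5] i8  mulh  -- tail

ISSUED = 6,7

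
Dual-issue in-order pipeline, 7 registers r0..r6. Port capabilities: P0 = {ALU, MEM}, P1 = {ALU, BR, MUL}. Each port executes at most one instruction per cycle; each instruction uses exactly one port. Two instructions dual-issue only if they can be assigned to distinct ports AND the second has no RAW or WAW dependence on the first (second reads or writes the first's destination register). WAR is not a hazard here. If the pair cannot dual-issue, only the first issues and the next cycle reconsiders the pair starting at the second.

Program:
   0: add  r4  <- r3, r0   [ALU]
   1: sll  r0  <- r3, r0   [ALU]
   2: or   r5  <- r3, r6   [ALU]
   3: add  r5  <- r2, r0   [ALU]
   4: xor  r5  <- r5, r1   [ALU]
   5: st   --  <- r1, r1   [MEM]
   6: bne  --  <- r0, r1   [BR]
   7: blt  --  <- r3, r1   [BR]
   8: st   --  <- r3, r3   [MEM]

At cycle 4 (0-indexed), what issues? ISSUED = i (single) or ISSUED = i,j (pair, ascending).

0. add/sll @i0+i1  | pair
1. or @i2  | WAW r5
2. add @i3  | RAW+WAW r5
3. xor/st @i4+i5  | pair
4. bne @i6  | no-port BR/BR
5. blt/st @i7+i8  | pair

ISSUED = 6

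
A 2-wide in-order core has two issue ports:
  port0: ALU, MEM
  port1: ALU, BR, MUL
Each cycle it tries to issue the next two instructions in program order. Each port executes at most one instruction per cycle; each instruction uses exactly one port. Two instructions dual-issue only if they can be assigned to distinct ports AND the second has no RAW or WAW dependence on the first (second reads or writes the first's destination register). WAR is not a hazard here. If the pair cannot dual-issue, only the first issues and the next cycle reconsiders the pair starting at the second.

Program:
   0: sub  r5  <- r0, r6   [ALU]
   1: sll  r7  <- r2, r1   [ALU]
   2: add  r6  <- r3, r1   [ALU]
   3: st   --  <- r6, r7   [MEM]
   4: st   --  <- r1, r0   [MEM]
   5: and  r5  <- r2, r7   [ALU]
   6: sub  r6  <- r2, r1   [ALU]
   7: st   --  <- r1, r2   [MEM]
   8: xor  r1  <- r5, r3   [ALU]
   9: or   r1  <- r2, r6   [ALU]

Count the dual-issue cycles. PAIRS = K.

  cy0 -> i0&i1 (sub+sll) dual
  cy1 -> i2 (add) RAW r6
  cy2 -> i3 (st) no-port MEM/MEM
  cy3 -> i4&i5 (st+and) dual
  cy4 -> i6&i7 (sub+st) dual
  cy5 -> i8 (xor) WAW r1
  cy6 -> i9 (or) tail

PAIRS = 3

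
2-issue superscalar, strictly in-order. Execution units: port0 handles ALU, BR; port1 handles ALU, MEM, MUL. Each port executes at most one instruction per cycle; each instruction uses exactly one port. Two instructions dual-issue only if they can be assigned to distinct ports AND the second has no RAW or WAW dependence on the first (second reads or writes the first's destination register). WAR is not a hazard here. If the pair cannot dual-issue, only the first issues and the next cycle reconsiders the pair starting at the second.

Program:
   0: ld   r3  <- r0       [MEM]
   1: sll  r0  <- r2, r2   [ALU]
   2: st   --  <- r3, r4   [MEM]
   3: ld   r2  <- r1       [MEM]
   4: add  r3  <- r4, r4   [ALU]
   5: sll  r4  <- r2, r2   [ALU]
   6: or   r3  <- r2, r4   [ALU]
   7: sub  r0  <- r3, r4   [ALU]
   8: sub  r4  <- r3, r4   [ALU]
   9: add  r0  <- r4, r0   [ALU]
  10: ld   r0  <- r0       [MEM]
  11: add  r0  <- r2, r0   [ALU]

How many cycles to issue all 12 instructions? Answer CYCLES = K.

CYCLES = 9

0. ld sll @i0/i1  | 2-wide
1. st @i2  | no-port MEM/MEM
2. ld add @i3/i4  | 2-wide
3. sll @i5  | RAW r4
4. or @i6  | RAW r3
5. sub sub @i7/i8  | 2-wide
6. add @i9  | RAW+WAW r0
7. ld @i10  | RAW+WAW r0
8. add @i11  | tail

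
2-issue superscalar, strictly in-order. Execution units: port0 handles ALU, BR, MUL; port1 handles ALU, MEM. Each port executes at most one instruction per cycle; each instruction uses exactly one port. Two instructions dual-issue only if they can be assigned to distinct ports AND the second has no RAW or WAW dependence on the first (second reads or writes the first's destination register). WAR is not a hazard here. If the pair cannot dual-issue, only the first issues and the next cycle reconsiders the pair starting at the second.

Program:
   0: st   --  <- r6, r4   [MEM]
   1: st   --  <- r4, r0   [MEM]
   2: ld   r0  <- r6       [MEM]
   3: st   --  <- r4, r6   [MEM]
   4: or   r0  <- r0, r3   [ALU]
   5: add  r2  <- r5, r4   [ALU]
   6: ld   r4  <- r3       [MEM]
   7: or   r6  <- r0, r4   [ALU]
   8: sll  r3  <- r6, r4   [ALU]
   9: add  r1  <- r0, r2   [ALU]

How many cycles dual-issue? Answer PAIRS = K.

PAIRS = 3

0. st.MEM @i0  | no-port MEM/MEM
1. st.MEM @i1  | no-port MEM/MEM
2. ld.MEM @i2  | no-port MEM/MEM
3. st.MEM/or.ALU @i3+i4  | 2-wide
4. add.ALU/ld.MEM @i5+i6  | 2-wide
5. or.ALU @i7  | RAW r6
6. sll.ALU/add.ALU @i8+i9  | 2-wide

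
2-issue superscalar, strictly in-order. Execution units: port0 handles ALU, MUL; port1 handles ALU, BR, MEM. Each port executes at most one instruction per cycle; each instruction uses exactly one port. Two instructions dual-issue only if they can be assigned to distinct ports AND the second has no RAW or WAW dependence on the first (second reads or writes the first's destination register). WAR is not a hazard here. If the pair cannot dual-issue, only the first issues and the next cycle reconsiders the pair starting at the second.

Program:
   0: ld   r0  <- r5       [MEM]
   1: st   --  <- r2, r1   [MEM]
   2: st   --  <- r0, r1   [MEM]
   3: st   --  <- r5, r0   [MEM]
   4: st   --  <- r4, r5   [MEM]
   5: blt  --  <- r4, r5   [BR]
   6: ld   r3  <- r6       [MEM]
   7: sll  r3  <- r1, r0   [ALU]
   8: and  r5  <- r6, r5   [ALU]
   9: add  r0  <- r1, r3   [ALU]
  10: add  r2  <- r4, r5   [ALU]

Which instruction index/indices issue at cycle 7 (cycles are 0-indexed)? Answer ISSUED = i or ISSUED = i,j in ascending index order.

ISSUED = 7,8

#0 head=0: ld i0 no-port MEM/MEM
#1 head=1: st i1 no-port MEM/MEM
#2 head=2: st i2 no-port MEM/MEM
#3 head=3: st i3 no-port MEM/MEM
#4 head=4: st i4 no-port MEM/BR
#5 head=5: blt i5 no-port BR/MEM
#6 head=6: ld i6 WAW r3
#7 head=7: sll+and i7/i8 pair
#8 head=9: add+add i9/i10 pair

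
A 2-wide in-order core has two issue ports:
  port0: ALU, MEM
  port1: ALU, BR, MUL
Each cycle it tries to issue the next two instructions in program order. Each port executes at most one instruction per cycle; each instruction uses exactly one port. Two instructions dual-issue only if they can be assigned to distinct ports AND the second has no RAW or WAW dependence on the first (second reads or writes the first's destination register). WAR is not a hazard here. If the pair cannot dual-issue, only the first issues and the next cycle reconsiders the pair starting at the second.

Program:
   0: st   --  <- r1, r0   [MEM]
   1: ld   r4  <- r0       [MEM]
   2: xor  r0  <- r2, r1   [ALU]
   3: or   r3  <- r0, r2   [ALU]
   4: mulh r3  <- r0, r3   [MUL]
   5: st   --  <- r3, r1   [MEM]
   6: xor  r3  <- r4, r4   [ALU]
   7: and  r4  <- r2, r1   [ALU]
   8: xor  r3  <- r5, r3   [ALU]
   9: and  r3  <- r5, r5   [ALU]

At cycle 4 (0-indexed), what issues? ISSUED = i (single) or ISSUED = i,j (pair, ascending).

ISSUED = 5,6

c0: i0 st  no-port MEM/MEM
c1: i1,i2 ld;xor  pair
c2: i3 or  RAW+WAW r3
c3: i4 mulh  RAW r3
c4: i5,i6 st;xor  pair
c5: i7,i8 and;xor  pair
c6: i9 and  tail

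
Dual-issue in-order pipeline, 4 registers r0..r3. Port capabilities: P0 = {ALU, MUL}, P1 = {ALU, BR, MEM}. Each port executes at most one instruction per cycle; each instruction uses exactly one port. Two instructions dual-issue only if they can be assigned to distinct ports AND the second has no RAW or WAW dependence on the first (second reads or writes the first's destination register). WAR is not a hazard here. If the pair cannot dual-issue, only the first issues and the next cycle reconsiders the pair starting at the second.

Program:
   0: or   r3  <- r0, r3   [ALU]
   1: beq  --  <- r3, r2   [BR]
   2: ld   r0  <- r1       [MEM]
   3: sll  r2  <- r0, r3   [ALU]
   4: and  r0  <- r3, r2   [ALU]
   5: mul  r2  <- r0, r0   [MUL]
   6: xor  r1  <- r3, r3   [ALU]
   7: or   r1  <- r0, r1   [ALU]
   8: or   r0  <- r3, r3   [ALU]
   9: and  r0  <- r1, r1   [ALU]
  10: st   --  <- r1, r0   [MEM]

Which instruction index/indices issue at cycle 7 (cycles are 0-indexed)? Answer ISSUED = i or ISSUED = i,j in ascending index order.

c0: i0 or.ALU  RAW r3
c1: i1 beq.BR  no-port BR/MEM
c2: i2 ld.MEM  RAW r0
c3: i3 sll.ALU  RAW r2
c4: i4 and.ALU  RAW r0
c5: i5+i6 mul.MUL+xor.ALU  dual
c6: i7+i8 or.ALU+or.ALU  dual
c7: i9 and.ALU  RAW r0
c8: i10 st.MEM  tail

ISSUED = 9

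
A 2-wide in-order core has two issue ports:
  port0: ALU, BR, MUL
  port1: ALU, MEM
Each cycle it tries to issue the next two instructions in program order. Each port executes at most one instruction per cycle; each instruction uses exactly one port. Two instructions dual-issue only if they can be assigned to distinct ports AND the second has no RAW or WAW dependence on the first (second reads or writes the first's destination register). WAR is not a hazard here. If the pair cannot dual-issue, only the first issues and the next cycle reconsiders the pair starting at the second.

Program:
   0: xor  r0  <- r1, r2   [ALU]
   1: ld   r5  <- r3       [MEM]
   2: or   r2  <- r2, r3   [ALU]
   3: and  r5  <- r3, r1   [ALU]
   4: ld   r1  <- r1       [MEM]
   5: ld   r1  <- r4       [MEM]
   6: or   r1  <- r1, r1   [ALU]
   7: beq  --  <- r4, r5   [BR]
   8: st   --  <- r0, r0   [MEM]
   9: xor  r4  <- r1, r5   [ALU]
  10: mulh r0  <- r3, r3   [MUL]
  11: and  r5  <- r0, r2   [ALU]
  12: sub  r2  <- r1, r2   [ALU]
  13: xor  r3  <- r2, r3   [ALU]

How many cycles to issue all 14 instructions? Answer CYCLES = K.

#0 head=0: xor.ALU;ld.MEM i0&i1 pair
#1 head=2: or.ALU;and.ALU i2&i3 pair
#2 head=4: ld.MEM i4 no-port MEM/MEM
#3 head=5: ld.MEM i5 RAW+WAW r1
#4 head=6: or.ALU;beq.BR i6&i7 pair
#5 head=8: st.MEM;xor.ALU i8&i9 pair
#6 head=10: mulh.MUL i10 RAW r0
#7 head=11: and.ALU;sub.ALU i11&i12 pair
#8 head=13: xor.ALU i13 tail

CYCLES = 9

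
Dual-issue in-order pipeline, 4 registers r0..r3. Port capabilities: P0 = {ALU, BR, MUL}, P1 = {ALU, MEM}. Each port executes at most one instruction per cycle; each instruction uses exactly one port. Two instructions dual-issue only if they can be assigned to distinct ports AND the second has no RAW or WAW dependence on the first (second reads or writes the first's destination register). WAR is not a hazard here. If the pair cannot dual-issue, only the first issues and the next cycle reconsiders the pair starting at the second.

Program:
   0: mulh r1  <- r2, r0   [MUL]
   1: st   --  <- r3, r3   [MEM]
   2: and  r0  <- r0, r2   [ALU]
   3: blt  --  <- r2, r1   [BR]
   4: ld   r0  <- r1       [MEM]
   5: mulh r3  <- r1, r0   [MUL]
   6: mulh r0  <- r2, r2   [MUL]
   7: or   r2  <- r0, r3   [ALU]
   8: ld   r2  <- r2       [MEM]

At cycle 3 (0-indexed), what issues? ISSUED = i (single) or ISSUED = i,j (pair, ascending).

0. mulh.MUL+st.MEM @i0&i1  | dual
1. and.ALU+blt.BR @i2&i3  | dual
2. ld.MEM @i4  | RAW r0
3. mulh.MUL @i5  | no-port MUL/MUL
4. mulh.MUL @i6  | RAW r0
5. or.ALU @i7  | RAW+WAW r2
6. ld.MEM @i8  | tail

ISSUED = 5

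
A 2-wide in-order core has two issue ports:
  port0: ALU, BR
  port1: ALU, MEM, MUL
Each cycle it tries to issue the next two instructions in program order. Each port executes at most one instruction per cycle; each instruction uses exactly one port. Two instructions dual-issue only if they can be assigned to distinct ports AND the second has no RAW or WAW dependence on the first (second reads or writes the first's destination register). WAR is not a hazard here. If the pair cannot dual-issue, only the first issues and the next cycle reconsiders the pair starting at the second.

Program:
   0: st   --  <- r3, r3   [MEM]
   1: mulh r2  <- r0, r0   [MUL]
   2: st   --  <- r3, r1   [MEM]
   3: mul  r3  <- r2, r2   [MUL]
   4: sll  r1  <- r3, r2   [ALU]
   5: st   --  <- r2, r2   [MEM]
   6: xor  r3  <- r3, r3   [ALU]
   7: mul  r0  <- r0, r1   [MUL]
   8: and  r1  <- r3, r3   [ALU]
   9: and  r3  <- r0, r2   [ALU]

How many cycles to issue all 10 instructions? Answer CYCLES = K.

CYCLES = 7

#0 head=0: st.MEM i0 no-port MEM/MUL
#1 head=1: mulh.MUL i1 no-port MUL/MEM
#2 head=2: st.MEM i2 no-port MEM/MUL
#3 head=3: mul.MUL i3 RAW r3
#4 head=4: sll.ALU;st.MEM i4,i5 dual
#5 head=6: xor.ALU;mul.MUL i6,i7 dual
#6 head=8: and.ALU;and.ALU i8,i9 dual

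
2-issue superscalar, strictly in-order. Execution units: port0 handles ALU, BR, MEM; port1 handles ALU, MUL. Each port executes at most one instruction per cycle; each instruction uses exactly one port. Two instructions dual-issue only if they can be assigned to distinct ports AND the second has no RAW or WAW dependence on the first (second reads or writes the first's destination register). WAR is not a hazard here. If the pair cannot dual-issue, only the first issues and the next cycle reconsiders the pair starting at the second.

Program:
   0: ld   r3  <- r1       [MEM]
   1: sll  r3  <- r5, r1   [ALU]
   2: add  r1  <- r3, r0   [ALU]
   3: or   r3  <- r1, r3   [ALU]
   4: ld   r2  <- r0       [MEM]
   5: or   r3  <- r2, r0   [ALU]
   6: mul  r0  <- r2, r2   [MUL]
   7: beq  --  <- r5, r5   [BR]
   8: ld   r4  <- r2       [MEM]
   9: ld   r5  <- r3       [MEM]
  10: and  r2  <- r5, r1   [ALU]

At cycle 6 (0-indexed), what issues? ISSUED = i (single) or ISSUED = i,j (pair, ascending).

0. ld.MEM @i0  | WAW r3
1. sll.ALU @i1  | RAW r3
2. add.ALU @i2  | RAW r1
3. or.ALU;ld.MEM @i3&i4  | pair
4. or.ALU;mul.MUL @i5&i6  | pair
5. beq.BR @i7  | no-port BR/MEM
6. ld.MEM @i8  | no-port MEM/MEM
7. ld.MEM @i9  | RAW r5
8. and.ALU @i10  | tail

ISSUED = 8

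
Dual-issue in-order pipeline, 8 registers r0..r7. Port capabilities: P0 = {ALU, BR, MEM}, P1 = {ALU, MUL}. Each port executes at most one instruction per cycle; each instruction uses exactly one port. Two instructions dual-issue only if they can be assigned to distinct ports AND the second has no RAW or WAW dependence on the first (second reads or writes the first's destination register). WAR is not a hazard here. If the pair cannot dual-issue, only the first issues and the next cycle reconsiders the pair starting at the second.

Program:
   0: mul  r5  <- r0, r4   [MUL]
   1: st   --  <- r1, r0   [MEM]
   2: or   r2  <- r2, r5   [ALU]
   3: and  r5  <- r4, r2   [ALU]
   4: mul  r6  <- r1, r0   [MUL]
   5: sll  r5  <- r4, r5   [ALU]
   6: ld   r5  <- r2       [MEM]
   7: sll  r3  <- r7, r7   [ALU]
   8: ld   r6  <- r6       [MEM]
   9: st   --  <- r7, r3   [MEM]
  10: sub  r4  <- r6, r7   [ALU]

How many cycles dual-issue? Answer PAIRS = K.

c0: i0&i1 mul.MUL/st.MEM  dual
c1: i2 or.ALU  RAW r2
c2: i3&i4 and.ALU/mul.MUL  dual
c3: i5 sll.ALU  WAW r5
c4: i6&i7 ld.MEM/sll.ALU  dual
c5: i8 ld.MEM  no-port MEM/MEM
c6: i9&i10 st.MEM/sub.ALU  dual

PAIRS = 4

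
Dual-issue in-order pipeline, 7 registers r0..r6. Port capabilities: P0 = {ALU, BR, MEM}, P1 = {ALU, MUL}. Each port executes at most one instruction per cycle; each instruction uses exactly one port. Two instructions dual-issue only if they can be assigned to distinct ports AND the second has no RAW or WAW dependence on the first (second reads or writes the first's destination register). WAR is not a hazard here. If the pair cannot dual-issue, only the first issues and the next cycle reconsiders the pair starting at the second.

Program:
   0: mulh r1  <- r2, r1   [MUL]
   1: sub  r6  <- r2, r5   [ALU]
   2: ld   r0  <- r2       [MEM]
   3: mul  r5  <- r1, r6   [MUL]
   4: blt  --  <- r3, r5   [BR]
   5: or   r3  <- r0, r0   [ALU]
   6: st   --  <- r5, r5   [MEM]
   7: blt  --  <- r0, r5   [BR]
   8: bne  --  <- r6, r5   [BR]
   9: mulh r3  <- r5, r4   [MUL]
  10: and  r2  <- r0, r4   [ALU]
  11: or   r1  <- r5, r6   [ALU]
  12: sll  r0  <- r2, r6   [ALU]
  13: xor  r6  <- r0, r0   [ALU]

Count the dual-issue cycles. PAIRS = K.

PAIRS = 5

  cy0 -> i0+i1 (mulh.MUL;sub.ALU) dual
  cy1 -> i2+i3 (ld.MEM;mul.MUL) dual
  cy2 -> i4+i5 (blt.BR;or.ALU) dual
  cy3 -> i6 (st.MEM) no-port MEM/BR
  cy4 -> i7 (blt.BR) no-port BR/BR
  cy5 -> i8+i9 (bne.BR;mulh.MUL) dual
  cy6 -> i10+i11 (and.ALU;or.ALU) dual
  cy7 -> i12 (sll.ALU) RAW r0
  cy8 -> i13 (xor.ALU) tail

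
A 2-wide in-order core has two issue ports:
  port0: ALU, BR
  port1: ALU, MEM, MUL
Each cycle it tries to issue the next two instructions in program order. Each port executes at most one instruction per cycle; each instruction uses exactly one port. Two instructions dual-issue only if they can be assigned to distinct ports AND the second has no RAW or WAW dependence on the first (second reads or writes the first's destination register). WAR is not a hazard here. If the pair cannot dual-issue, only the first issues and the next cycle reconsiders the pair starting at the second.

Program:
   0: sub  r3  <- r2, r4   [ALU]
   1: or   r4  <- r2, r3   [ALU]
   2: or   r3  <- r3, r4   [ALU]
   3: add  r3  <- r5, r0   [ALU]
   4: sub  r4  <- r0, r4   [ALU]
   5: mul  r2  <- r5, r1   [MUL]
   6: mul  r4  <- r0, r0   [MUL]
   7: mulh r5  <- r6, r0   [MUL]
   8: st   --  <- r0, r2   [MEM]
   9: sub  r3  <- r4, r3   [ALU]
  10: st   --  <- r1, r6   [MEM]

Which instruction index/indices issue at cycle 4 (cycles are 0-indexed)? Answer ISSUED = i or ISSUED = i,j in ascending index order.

t=0 i0:sub.ALU ; RAW r3
t=1 i1:or.ALU ; RAW r4
t=2 i2:or.ALU ; WAW r3
t=3 i3,i4:add.ALU/sub.ALU ; 2-wide
t=4 i5:mul.MUL ; no-port MUL/MUL
t=5 i6:mul.MUL ; no-port MUL/MUL
t=6 i7:mulh.MUL ; no-port MUL/MEM
t=7 i8,i9:st.MEM/sub.ALU ; 2-wide
t=8 i10:st.MEM ; tail

ISSUED = 5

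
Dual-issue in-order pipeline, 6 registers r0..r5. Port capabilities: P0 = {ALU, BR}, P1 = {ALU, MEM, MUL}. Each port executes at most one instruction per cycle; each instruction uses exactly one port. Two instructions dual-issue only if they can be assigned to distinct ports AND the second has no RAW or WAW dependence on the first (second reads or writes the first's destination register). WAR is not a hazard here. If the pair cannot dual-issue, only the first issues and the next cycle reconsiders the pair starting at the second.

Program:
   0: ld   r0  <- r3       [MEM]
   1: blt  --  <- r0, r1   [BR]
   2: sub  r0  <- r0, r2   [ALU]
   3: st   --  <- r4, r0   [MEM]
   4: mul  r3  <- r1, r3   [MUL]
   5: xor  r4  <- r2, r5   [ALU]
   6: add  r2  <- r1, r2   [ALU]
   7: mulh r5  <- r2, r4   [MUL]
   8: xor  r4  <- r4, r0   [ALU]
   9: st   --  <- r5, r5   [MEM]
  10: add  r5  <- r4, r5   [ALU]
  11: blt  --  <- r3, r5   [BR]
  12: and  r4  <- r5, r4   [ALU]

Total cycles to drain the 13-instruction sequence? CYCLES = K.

[0] i0  ld  -- RAW r0
[1] i1+i2  blt sub  -- pair
[2] i3  st  -- no-port MEM/MUL
[3] i4+i5  mul xor  -- pair
[4] i6  add  -- RAW r2
[5] i7+i8  mulh xor  -- pair
[6] i9+i10  st add  -- pair
[7] i11+i12  blt and  -- pair

CYCLES = 8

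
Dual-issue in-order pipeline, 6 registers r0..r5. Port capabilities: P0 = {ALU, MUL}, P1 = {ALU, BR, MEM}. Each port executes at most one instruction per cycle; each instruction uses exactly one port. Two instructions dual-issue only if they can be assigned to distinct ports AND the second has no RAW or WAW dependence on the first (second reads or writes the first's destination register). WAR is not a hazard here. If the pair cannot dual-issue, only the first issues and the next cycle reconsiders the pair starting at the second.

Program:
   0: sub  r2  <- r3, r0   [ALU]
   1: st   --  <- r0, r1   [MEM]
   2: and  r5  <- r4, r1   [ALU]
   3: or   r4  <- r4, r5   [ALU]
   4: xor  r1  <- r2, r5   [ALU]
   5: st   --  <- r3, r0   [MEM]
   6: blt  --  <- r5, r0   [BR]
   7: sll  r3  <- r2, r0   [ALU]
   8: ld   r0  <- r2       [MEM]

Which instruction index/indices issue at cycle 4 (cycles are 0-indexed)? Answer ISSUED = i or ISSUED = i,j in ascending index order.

ISSUED = 6,7

  cy0 -> i0&i1 (sub.ALU/st.MEM) pair
  cy1 -> i2 (and.ALU) RAW r5
  cy2 -> i3&i4 (or.ALU/xor.ALU) pair
  cy3 -> i5 (st.MEM) no-port MEM/BR
  cy4 -> i6&i7 (blt.BR/sll.ALU) pair
  cy5 -> i8 (ld.MEM) tail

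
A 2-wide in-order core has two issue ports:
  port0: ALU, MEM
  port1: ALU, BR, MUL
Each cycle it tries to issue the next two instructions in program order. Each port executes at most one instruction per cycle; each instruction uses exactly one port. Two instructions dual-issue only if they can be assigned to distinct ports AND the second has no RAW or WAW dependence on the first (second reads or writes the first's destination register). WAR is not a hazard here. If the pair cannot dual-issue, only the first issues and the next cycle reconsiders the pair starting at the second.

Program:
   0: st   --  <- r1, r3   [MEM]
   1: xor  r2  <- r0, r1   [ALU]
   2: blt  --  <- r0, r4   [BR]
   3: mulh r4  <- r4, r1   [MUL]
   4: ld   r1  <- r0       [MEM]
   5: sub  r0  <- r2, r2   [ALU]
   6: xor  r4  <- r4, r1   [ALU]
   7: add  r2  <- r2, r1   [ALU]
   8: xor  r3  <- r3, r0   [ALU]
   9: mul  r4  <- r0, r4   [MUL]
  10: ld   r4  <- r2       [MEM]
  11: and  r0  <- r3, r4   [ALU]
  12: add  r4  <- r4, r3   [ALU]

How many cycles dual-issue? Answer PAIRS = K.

PAIRS = 5

0. st+xor @i0+i1  | pair
1. blt @i2  | no-port BR/MUL
2. mulh+ld @i3+i4  | pair
3. sub+xor @i5+i6  | pair
4. add+xor @i7+i8  | pair
5. mul @i9  | WAW r4
6. ld @i10  | RAW r4
7. and+add @i11+i12  | pair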